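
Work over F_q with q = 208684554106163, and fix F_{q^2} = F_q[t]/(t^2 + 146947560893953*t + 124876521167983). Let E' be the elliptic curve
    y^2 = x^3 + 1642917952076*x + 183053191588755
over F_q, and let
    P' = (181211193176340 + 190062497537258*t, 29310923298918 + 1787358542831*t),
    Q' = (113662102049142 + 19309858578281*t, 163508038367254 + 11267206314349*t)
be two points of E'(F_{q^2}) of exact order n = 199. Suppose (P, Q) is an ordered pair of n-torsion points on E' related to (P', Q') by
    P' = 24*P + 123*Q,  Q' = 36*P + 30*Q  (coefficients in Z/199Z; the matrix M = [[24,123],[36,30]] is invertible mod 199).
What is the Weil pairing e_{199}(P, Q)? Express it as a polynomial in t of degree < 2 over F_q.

Under M = [[24,123],[36,30]] in GL_2(Z/199), e_{199}(P',Q') = e_{199}(P,Q)^(24*30-123*36 mod 199).
Hence e(P,Q) = e(P',Q')^{30} where 30 = 73^{-1} mod 199.
8-bit Miller (11000111) on E'/F_{208684554106163} with a'=1642917952076, b'=183053191588755: accumulate tangent/chord ratios at Q'+S and P'+S'.
Miller gives e_{199}(P',Q') = 146744563347900 + 174926595742046*t in F_{208684554106163^2}.
e_{199}(P,Q) = (146744563347900 + 174926595742046*t)^{30} = 206422089834582 + 208080751435103*t.

206422089834582 + 208080751435103*t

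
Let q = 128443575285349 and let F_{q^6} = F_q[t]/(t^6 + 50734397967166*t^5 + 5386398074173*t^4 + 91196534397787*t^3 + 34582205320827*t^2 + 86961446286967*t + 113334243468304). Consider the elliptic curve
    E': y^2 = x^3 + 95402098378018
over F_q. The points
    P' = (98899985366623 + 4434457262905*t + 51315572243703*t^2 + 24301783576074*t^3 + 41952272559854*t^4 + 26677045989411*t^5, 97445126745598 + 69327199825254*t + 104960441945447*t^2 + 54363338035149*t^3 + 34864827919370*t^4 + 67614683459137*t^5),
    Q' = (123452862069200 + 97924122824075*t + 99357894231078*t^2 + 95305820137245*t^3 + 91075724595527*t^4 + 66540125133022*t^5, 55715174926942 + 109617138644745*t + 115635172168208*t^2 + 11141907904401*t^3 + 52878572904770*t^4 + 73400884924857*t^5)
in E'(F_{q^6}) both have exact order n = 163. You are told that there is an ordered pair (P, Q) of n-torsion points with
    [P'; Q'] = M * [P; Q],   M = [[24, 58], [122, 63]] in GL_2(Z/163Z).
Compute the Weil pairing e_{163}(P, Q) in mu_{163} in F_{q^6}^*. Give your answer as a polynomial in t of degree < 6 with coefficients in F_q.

Under M = [[24,58],[122,63]] in GL_2(Z/163), e_{163}(P',Q') = e_{163}(P,Q)^(24*63-58*122 mod 163).
det M = 24*63 - 58*122 = -5564 = 141 (mod 163); 141^{-1} = 37 (mod 163).
Miller loop for e_{163} over F_{128443575285349^6}: bits of 163 = 10100011; 7 double steps + 3 add steps, l/v at each.
So e_{163}(P',Q') = 56073101621993 + 74987615189078*t + 3582393880444*t^2 + 123004034106584*t^3 + 33442835460280*t^4 + 6674979699528*t^5.
(56073101621993 + 74987615189078*t + 3582393880444*t^2 + 123004034106584*t^3 + 33442835460280*t^4 + 6674979699528*t^5)^{37} mod (128443575285349,f) = 107774854068311 + 87829090216819*t + 107815969203670*t^2 + 106421430909007*t^3 + 37240868036734*t^4 + 90466739486805*t^5.

107774854068311 + 87829090216819*t + 107815969203670*t^2 + 106421430909007*t^3 + 37240868036734*t^4 + 90466739486805*t^5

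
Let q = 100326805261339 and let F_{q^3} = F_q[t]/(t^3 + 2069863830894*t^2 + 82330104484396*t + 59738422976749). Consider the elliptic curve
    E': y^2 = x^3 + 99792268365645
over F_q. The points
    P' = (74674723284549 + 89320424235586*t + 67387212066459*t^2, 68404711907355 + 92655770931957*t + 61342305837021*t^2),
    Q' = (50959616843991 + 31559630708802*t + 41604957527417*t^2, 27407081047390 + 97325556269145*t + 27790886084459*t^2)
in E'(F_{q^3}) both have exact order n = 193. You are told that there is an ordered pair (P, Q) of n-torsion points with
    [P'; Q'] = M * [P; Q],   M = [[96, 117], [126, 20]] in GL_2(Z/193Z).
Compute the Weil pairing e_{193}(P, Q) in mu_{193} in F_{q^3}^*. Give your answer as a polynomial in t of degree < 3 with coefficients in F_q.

6502030682412 + 2148518447326*t + 62686225379241*t^2

Alternating bilinearity on E[193] (values in mu_{193} in F_{100326805261339^3}) gives e(P',Q') = e(P,Q)^det(M).
Hence e(P,Q) = e(P',Q')^{85} where 85 = 109^{-1} mod 193.
Run Miller on y^2=x^3+99792268365645 over F_{100326805261339}: ladder 11000001 (8 bits); e = f_P(D_Q)/f_Q(D_P).
Miller gives e_{193}(P',Q') = 94352195487422 + 2656924370142*t + 90513560519937*t^2 in F_{100326805261339^3}.
Raise to 85: e(P,Q) = 6502030682412 + 2148518447326*t + 62686225379241*t^2 in mu_{193}.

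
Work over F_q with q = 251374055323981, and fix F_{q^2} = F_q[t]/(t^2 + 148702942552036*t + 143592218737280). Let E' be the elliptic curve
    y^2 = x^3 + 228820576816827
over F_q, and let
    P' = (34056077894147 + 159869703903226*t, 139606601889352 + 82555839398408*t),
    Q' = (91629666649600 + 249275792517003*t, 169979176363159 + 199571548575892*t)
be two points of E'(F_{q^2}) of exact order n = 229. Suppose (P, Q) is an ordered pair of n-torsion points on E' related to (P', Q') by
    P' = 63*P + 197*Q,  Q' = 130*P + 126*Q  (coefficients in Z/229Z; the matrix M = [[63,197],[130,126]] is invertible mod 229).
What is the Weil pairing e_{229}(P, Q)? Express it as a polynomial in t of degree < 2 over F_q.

e_{229}(aP+bQ,cP+dQ) = e_{229}(P,Q)^(ad-bc); with (a,b,c,d)=(63,197,130,126) this gives the det-229 law.
Hence e(P,Q) = e(P',Q')^{182} where 182 = 190^{-1} mod 229.
n = 229 = (11100101)_2 (8 bits, wt 5); accumulate f_{229,P'}(Q'+S)/f_{229,P'}(S) along the 7-step ladder.
The quotient is 215038299365655 + 87440420445274*t.
Hence e(P,Q) = 51935061390252 + 38578729334426*t in F_{251374055323981^2}^*.

51935061390252 + 38578729334426*t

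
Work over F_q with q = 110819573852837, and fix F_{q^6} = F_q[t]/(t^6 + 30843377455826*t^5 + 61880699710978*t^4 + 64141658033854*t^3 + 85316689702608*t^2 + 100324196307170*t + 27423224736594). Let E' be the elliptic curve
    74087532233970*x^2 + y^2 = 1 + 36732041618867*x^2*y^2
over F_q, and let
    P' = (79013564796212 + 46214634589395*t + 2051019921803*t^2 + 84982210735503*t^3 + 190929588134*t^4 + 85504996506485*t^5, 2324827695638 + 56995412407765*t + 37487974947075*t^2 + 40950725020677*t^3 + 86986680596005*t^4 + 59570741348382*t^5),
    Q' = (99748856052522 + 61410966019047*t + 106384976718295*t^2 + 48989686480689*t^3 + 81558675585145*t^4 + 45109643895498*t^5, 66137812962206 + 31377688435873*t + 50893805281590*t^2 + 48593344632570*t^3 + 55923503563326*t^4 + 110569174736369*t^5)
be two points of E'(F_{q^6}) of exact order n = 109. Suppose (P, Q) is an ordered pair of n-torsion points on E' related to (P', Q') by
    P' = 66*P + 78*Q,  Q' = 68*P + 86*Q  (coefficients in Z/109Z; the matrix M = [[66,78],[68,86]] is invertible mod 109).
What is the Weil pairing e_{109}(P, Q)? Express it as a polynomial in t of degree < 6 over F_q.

38821100936333 + 14771301140056*t + 42806886780032*t^2 + 68669523205003*t^3 + 45987488665595*t^4 + 46801972686641*t^5

e_{109}(aP+bQ,cP+dQ) = e_{109}(P,Q)^(ad-bc); with (a,b,c,d)=(66,78,68,86) this gives the det-109 law.
Hence e(P,Q) = e(P',Q')^{63} where 63 = 45^{-1} mod 109.
Edwards a_E,d_E -> Montgomery A=0,B=5171026277620 -> Weierstrass 73950097884719,0 via alpha=0,beta=37043766116985.
Miller loop for e_{109} over F_{110819573852837^6}: bits of 109 = 1101101; 6 double steps + 4 add steps, l/v at each.
So e_{109}(P',Q') = 106337605485499 + 77544824244490*t + 87429726821029*t^2 + 100681161104731*t^3 + 41968449715106*t^4 + 70280664142418*t^5.
Thus e_{109}(P,Q) = 38821100936333 + 14771301140056*t + 42806886780032*t^2 + 68669523205003*t^3 + 45987488665595*t^4 + 46801972686641*t^5.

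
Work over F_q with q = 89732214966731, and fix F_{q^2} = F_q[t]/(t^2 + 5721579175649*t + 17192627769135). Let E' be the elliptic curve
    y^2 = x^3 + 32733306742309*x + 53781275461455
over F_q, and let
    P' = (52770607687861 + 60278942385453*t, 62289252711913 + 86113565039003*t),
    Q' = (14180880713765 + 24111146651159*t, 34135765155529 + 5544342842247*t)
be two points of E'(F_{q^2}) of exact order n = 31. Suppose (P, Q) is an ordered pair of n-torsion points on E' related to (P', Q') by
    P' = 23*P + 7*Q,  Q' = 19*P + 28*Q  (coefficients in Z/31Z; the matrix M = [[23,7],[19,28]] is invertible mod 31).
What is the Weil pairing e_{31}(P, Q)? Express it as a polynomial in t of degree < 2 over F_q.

The 31-Weil pairing on E[31] over F_{89732214966731} is alternating-bilinear: e_{31}(P',Q') = e_{31}(P,Q)^det(M).
Hence e(P,Q) = e(P',Q')^{29} where 29 = 15^{-1} mod 31.
Double-and-add over 11111: 5-1 doublings, 5-1 additions; each step l_{T,T}/v_{2T} or l_{T,P'}/v at Q'+S for random S.
Miller gives e_{31}(P',Q') = 23467296832820 + 3478743100526*t in F_{89732214966731^2}.
Finally e_{31}(P,Q) = 7414019212336 + 44536383969482*t.

7414019212336 + 44536383969482*t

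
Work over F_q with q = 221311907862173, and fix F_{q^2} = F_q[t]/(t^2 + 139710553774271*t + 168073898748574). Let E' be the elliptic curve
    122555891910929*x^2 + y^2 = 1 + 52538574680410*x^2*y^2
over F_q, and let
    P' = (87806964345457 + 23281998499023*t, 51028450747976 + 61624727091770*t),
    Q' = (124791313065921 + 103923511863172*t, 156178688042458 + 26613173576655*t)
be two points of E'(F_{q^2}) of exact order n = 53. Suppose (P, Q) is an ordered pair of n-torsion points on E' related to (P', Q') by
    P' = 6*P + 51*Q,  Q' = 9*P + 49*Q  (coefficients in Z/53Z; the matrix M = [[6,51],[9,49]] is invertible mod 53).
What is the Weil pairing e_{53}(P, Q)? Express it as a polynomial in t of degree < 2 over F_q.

217273369043713 + 134534336524709*t

Since e_{53}(P,P)=e_{53}(Q,Q)=1 and e_{53}(Q,P)=e_{53}(P,Q)^{-1}, expanding e_{53}(6*P + 51*Q,9*P + 49*Q) leaves e(P,Q)^det(M).
So e_{53}(P,Q) = e_{53}(P',Q')^{44}, since 47*44 = 1 mod 53.
Edwards a_E,d_E -> Montgomery A=7375832525543,B=103558016812413 -> Weierstrass 32770904169309,156920314027412 via alpha=139838365029643,beta=72832306273173.
Run Miller on y^2=x^3+32770904169309*x+156920314027412 over F_{221311907862173}: ladder 110101 (6 bits); e = f_P(D_Q)/f_Q(D_P).
Result: e(P',Q') = 107886471152239 + 209043485147525*t.
(107886471152239 + 209043485147525*t)^{44} mod (221311907862173,f) = 217273369043713 + 134534336524709*t.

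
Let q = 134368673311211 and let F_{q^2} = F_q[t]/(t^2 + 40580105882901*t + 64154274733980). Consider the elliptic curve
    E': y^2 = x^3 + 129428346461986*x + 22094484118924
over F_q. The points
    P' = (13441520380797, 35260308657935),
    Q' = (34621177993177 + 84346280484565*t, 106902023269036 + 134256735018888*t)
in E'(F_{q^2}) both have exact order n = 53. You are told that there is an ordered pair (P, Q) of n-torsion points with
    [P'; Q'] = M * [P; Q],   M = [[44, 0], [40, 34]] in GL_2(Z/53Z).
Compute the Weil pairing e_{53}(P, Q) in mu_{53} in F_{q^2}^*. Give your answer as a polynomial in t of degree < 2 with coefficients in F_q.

111194037601165 + 65960699075042*t

e_{53}(aP+bQ,cP+dQ) = e_{53}(P,Q)^(ad-bc); with (a,b,c,d)=(44,0,40,34) this gives the det-53 law.
44*34 - 0*40 = 1496; reduced mod 53: det = 12, inverse 31.
6-bit Miller (110101) on E'/F_{134368673311211} with a'=129428346461986, b'=22094484118924: accumulate tangent/chord ratios at Q'+S and P'+S'.
f_P(D_Q)/f_Q(D_P) = 99481647123257 + 128391903752285*t.
Finally e_{53}(P,Q) = 111194037601165 + 65960699075042*t.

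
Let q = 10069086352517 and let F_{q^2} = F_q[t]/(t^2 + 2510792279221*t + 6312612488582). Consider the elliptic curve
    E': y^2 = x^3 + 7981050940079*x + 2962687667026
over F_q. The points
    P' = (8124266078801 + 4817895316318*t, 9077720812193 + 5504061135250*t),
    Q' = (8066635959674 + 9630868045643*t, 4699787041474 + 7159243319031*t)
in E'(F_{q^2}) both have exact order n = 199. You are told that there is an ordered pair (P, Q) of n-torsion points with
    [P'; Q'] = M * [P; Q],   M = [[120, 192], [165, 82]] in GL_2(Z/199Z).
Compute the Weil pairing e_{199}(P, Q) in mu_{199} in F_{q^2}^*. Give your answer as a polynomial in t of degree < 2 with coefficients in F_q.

e_{199}(aP+bQ,cP+dQ) = e_{199}(P,Q)^(ad-bc); with (a,b,c,d)=(120,192,165,82) this gives the det-199 law.
Inverting 50 mod 199: 4. Thus e_{199}(P,Q) = e(P',Q')^{4}.
n = 199 = (11000111)_2 (8 bits, wt 5); accumulate f_{199,P'}(Q'+S)/f_{199,P'}(S) along the 7-step ladder.
The quotient is 4503722104074 + 845203586*t.
(4503722104074 + 845203586*t)^{4} mod (10069086352517,f) = 856571902637 + 2897651436071*t.

856571902637 + 2897651436071*t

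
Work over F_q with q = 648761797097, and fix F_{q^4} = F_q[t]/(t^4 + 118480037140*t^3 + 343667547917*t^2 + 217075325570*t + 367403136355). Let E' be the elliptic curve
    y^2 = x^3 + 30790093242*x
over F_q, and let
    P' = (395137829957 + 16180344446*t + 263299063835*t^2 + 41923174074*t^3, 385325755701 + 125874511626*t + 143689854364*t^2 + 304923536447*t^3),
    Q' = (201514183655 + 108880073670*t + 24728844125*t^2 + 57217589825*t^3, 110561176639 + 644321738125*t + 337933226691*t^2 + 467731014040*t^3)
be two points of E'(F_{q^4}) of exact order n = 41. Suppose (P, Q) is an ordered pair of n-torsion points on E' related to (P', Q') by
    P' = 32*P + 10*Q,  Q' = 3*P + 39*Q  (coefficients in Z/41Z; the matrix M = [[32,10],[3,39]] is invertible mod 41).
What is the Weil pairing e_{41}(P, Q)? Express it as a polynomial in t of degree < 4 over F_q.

529857642288 + 375222732587*t + 345380802155*t^2 + 294964383880*t^3

Under M = [[32,10],[3,39]] in GL_2(Z/41), e_{41}(P',Q') = e_{41}(P,Q)^(32*39-10*3 mod 41).
32*39 - 10*3 = 1218; reduced mod 41: det = 29, inverse 17.
6-bit Miller (101001) on E'/F_{648761797097} with a'=30790093242, b'=0: accumulate tangent/chord ratios at Q'+S and P'+S'.
f_P(D_Q)/f_Q(D_P) = 13492597898 + 145149322816*t + 585346416227*t^2 + 329611332934*t^3.
Finally e_{41}(P,Q) = 529857642288 + 375222732587*t + 345380802155*t^2 + 294964383880*t^3.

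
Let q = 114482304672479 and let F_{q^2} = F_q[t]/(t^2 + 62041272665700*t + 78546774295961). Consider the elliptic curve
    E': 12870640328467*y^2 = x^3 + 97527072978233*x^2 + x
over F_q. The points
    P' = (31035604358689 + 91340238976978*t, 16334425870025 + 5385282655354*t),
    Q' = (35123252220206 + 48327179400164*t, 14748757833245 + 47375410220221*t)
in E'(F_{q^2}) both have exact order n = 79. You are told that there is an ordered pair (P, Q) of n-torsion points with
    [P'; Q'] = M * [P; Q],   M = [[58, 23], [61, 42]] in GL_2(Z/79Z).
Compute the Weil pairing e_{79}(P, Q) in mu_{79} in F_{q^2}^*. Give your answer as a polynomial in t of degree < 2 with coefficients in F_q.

The 79-Weil pairing on E[79] over F_{114482304672479} is alternating-bilinear: e_{79}(P',Q') = e_{79}(P,Q)^det(M).
Inverting 6 mod 79: 66. Thus e_{79}(P,Q) = e(P',Q')^{66}.
Undo Montgomery via alpha=7287556158295, beta=46222238308175: (a',b')=(75848571222884,75820378873843) over F_{114482304672479}.
Double-and-add over 1001111: 7-1 doublings, 5-1 additions; each step l_{T,T}/v_{2T} or l_{T,P'}/v at Q'+S for random S.
f_P(D_Q)/f_Q(D_P) = 67798512995515 + 55347098365219*t.
Hence e(P,Q) = 18850960847317 + 82663336836062*t in F_{114482304672479^2}^*.

18850960847317 + 82663336836062*t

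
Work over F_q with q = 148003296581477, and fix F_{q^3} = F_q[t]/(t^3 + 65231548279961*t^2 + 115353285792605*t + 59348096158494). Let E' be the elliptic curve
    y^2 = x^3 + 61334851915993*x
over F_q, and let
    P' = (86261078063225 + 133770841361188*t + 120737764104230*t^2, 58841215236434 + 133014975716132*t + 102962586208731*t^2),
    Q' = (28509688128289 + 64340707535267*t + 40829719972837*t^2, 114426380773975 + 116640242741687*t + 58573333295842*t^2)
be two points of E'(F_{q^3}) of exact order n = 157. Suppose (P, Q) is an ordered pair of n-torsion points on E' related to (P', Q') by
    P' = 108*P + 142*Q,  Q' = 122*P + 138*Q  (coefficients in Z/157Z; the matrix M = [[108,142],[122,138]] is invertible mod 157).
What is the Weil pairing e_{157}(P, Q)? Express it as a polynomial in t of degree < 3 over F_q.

109492772674099 + 117232890927423*t + 67089751417822*t^2

The 157-Weil pairing on E[157] over F_{148003296581477} is alternating-bilinear: e_{157}(P',Q') = e_{157}(P,Q)^det(M).
Inverting 92 mod 157: 128. Thus e_{157}(P,Q) = e(P',Q')^{128}.
Double-and-add over 10011101: 8-1 doublings, 5-1 additions; each step l_{T,T}/v_{2T} or l_{T,P'}/v at Q'+S for random S.
f_P(D_Q)/f_Q(D_P) = 123137781599561 + 97590970932965*t + 67271302419377*t^2.
Thus e_{157}(P,Q) = 109492772674099 + 117232890927423*t + 67089751417822*t^2.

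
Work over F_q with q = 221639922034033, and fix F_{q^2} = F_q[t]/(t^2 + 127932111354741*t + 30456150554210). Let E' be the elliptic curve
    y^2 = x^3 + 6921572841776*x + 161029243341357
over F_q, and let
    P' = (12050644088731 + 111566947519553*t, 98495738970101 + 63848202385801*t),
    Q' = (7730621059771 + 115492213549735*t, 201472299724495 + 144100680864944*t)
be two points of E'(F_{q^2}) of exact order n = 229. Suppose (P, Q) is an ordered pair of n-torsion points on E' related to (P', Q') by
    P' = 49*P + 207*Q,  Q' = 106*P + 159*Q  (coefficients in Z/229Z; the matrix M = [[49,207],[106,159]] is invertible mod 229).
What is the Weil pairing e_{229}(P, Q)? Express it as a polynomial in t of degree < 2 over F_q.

The 229-Weil pairing on E[229] over F_{221639922034033} is alternating-bilinear: e_{229}(P',Q') = e_{229}(P,Q)^det(M).
det M = 49*159 - 207*106 = -14151 = 47 (mod 229); 47^{-1} = 39 (mod 229).
Run Miller on y^2=x^3+6921572841776*x+161029243341357 over F_{221639922034033}: ladder 11100101 (8 bits); e = f_P(D_Q)/f_Q(D_P).
So e_{229}(P',Q') = 84952128804839 + 160675603786249*t.
Raise to 39: e(P,Q) = 202408312690661 + 189488643915577*t in mu_{229}.

202408312690661 + 189488643915577*t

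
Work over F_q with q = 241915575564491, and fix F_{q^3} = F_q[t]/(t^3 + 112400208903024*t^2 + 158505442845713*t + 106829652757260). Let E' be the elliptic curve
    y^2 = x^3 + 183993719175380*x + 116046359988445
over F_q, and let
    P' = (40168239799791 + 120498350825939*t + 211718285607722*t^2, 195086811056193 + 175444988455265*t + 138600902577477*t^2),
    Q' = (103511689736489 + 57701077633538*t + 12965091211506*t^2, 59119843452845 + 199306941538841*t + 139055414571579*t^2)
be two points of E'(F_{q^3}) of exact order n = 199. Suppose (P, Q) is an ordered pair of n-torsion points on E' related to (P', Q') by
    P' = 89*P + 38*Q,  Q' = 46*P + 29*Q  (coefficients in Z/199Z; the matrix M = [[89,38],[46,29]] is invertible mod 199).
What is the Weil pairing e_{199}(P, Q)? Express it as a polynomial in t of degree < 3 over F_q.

63289080749475 + 13122194372211*t + 88684614812336*t^2

e_{199} is bilinear + alternating on E[199], so e_{199}(89*P + 38*Q, 46*P + 29*Q) = e_{199}(P,Q)^(89*29-38*46).
Hence e(P,Q) = e(P',Q')^{156} where 156 = 37^{-1} mod 199.
Miller loop for e_{199} over F_{241915575564491^3}: bits of 199 = 11000111; 7 double steps + 4 add steps, l/v at each.
Result: e(P',Q') = 206511049657515 + 85856111989592*t + 56577578292456*t^2.
Raise to 156: e(P,Q) = 63289080749475 + 13122194372211*t + 88684614812336*t^2 in mu_{199}.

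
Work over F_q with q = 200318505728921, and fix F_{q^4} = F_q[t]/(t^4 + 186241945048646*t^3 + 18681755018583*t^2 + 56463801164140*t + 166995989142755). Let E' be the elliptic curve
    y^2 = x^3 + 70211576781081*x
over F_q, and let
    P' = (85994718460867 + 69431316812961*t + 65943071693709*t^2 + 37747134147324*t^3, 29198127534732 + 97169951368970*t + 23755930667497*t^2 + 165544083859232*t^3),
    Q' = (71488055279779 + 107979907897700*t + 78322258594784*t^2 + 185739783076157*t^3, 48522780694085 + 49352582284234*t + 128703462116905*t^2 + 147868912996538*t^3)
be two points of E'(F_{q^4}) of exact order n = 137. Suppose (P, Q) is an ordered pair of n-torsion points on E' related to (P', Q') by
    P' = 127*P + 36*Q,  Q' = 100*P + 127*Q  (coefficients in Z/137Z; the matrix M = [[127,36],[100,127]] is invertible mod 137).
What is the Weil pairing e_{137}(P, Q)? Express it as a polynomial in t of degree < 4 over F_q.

115507194547107 + 169345390481653*t + 150055981578385*t^2 + 27391484111821*t^3

Under M = [[127,36],[100,127]] in GL_2(Z/137), e_{137}(P',Q') = e_{137}(P,Q)^(127*127-36*100 mod 137).
Hence e(P,Q) = e(P',Q')^{42} where 42 = 62^{-1} mod 137.
Double-and-add over 10001001: 8-1 doublings, 3-1 additions; each step l_{T,T}/v_{2T} or l_{T,P'}/v at Q'+S for random S.
The quotient is 152961883431101 + 159235535877925*t + 167044234976902*t^2 + 56763446365190*t^3.
Thus e_{137}(P,Q) = 115507194547107 + 169345390481653*t + 150055981578385*t^2 + 27391484111821*t^3.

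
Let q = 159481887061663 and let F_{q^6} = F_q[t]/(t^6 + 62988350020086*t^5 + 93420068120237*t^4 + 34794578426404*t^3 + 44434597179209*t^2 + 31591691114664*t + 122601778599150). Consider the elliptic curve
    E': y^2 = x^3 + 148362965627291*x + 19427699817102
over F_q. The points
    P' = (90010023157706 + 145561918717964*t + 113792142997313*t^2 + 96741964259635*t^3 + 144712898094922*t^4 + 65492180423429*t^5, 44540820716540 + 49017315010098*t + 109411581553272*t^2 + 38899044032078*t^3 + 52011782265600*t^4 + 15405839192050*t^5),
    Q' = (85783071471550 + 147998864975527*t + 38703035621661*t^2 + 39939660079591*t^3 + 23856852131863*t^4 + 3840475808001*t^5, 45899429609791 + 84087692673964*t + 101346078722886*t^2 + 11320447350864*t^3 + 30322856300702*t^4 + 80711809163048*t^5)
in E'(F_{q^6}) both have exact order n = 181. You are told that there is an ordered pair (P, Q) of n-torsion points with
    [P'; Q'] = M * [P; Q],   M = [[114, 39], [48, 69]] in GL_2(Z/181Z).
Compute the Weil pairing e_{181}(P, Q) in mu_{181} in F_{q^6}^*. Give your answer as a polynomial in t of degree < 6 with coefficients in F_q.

Under M = [[114,39],[48,69]] in GL_2(Z/181), e_{181}(P',Q') = e_{181}(P,Q)^(114*69-39*48 mod 181).
Inverting 21 mod 181: 69. Thus e_{181}(P,Q) = e(P',Q')^{69}.
Build f_{181,P'} and f_{181,Q'} via the 8-bit ladder of 181=10110101_2; evaluate at shifted divisors; quotient in F_{159481887061663^6}.
f_P(D_Q)/f_Q(D_P) = 72752502332213 + 26098317331150*t + 101314812009795*t^2 + 152698041889932*t^3 + 23509029465888*t^4 + 80791415174707*t^5.
e_{181}(P,Q) = (72752502332213 + 26098317331150*t + 101314812009795*t^2 + 152698041889932*t^3 + 23509029465888*t^4 + 80791415174707*t^5)^{69} = 149345459744327 + 49136531268008*t + 108771913835149*t^2 + 42403814593105*t^3 + 73739364339715*t^4 + 41293067694382*t^5.

149345459744327 + 49136531268008*t + 108771913835149*t^2 + 42403814593105*t^3 + 73739364339715*t^4 + 41293067694382*t^5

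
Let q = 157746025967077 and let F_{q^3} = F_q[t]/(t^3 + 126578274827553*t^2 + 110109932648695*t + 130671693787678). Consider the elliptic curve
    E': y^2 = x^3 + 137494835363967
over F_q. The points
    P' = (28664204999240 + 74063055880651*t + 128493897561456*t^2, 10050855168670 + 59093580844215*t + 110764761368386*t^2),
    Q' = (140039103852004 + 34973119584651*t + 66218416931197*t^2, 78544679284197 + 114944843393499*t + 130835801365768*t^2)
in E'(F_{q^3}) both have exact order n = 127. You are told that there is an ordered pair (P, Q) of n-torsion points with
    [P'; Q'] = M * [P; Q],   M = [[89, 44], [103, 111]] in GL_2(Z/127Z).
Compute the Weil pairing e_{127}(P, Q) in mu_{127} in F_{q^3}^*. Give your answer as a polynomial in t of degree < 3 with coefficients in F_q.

e_{127} is bilinear + alternating on E[127], so e_{127}(89*P + 44*Q, 103*P + 111*Q) = e_{127}(P,Q)^(89*111-44*103).
89*111 - 44*103 = 5347; reduced mod 127: det = 13, inverse 88.
n = 127 = (1111111)_2 (7 bits, wt 7); accumulate f_{127,P'}(Q'+S)/f_{127,P'}(S) along the 6-step ladder.
Miller gives e_{127}(P',Q') = 17611851960637 + 110716863368432*t + 15122169715687*t^2 in F_{157746025967077^3}.
Finally e_{127}(P,Q) = 114641790119405 + 84419232746154*t + 51146699426812*t^2.

114641790119405 + 84419232746154*t + 51146699426812*t^2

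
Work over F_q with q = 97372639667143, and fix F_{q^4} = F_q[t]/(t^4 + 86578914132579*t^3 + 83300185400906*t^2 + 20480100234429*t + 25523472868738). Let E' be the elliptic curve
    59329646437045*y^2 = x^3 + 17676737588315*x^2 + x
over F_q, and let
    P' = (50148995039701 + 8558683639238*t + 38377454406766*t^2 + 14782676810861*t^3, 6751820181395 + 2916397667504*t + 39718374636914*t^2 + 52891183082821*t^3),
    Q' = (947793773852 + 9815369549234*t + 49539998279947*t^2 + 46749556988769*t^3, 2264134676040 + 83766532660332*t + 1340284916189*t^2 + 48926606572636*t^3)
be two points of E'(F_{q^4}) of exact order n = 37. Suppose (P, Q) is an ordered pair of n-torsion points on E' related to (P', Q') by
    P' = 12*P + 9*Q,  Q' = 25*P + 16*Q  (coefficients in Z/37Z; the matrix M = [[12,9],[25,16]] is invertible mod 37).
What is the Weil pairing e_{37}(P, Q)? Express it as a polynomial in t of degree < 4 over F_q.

64111230820078 + 16517330566904*t + 89500287242179*t^2 + 48298053515354*t^3

e_{37} is bilinear + alternating on E[37], so e_{37}(12*P + 9*Q, 25*P + 16*Q) = e_{37}(P,Q)^(12*16-9*25).
det(M) mod 37 = 4; its inverse in (Z/37)^* is 28 (check: 4*28 mod 37 = 1).
Undo Montgomery via alpha=11161540976327, beta=42101992729298: (a',b')=(75148682732686,40145574371668) over F_{97372639667143}.
n = 37 = (100101)_2 (6 bits, wt 3); accumulate f_{37,P'}(Q'+S)/f_{37,P'}(S) along the 5-step ladder.
So e_{37}(P',Q') = 36745512951454 + 18566955728304*t + 67093572265525*t^2 + 34278608805070*t^3.
Hence e(P,Q) = 64111230820078 + 16517330566904*t + 89500287242179*t^2 + 48298053515354*t^3 in F_{97372639667143^4}^*.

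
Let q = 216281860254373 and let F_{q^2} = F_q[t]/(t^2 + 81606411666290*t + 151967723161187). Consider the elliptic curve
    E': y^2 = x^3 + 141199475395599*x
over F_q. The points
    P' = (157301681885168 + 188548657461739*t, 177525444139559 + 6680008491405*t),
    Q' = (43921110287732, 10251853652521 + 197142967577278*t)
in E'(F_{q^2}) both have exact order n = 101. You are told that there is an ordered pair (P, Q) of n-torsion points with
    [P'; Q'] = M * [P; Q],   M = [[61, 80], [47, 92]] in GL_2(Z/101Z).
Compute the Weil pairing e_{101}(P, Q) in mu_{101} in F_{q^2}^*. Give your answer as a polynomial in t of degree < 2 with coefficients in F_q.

145275835409931 + 129265940069389*t

Alternating bilinearity on E[101] (values in mu_{101} in F_{216281860254373^2}) gives e(P',Q') = e(P,Q)^det(M).
61*92 - 80*47 = 1852; reduced mod 101: det = 34, inverse 3.
n = 101 = (1100101)_2 (7 bits, wt 4); accumulate f_{101,P'}(Q'+S)/f_{101,P'}(S) along the 6-step ladder.
f_P(D_Q)/f_Q(D_P) = 23069824763136 + 196872660804489*t.
(23069824763136 + 196872660804489*t)^{3} mod (216281860254373,f) = 145275835409931 + 129265940069389*t.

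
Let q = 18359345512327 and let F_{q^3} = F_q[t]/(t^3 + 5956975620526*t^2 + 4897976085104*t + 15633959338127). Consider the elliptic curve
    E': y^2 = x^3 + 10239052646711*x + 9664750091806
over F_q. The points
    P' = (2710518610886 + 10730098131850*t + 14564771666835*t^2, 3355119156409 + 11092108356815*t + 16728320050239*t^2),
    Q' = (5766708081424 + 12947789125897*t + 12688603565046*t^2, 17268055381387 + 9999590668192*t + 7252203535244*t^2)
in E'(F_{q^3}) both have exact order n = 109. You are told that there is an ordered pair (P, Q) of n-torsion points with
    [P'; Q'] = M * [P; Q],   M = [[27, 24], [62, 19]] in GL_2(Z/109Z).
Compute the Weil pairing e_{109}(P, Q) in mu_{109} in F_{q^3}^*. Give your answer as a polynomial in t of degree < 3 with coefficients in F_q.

Since e_{109}(P,P)=e_{109}(Q,Q)=1 and e_{109}(Q,P)=e_{109}(P,Q)^{-1}, expanding e_{109}(27*P + 24*Q,62*P + 19*Q) leaves e(P,Q)^det(M).
det M = 27*19 - 24*62 = -975 = 6 (mod 109); 6^{-1} = 91 (mod 109).
n = 109 = (1101101)_2 (7 bits, wt 5); accumulate f_{109,P'}(Q'+S)/f_{109,P'}(S) along the 6-step ladder.
Miller gives e_{109}(P',Q') = 15186368405385 + 17412219360573*t + 830725204970*t^2 in F_{18359345512327^3}.
Finally e_{109}(P,Q) = 1781992000831 + 12720600925198*t + 9752379101908*t^2.

1781992000831 + 12720600925198*t + 9752379101908*t^2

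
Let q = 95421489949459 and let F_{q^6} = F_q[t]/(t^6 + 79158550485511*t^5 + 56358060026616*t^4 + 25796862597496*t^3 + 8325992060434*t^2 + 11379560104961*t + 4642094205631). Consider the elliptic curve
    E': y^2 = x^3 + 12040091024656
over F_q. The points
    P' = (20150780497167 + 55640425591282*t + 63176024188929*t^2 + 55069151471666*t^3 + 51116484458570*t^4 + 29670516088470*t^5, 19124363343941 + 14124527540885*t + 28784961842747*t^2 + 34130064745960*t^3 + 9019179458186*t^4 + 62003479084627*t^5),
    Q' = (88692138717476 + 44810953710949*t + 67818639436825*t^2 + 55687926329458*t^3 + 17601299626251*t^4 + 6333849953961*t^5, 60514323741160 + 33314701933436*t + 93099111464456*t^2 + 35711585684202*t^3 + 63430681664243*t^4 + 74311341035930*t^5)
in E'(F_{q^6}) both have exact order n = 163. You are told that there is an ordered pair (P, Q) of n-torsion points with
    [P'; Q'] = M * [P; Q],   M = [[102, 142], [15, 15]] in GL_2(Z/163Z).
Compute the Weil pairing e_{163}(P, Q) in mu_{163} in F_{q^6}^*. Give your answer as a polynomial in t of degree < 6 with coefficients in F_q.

Since e_{163}(P,P)=e_{163}(Q,Q)=1 and e_{163}(Q,P)=e_{163}(P,Q)^{-1}, expanding e_{163}(102*P + 142*Q,15*P + 15*Q) leaves e(P,Q)^det(M).
So e_{163}(P,Q) = e_{163}(P',Q')^{116}, since 52*116 = 1 mod 163.
Double-and-add over 10100011: 8-1 doublings, 4-1 additions; each step l_{T,T}/v_{2T} or l_{T,P'}/v at Q'+S for random S.
So e_{163}(P',Q') = 18211728477602 + 36550199017125*t + 40150768400022*t^2 + 68901531946454*t^3 + 51119243238289*t^4 + 39088904231660*t^5.
Finally e_{163}(P,Q) = 42796783383627 + 25302299909906*t + 13800527597782*t^2 + 400931355719*t^3 + 63516685821598*t^4 + 24733488125636*t^5.

42796783383627 + 25302299909906*t + 13800527597782*t^2 + 400931355719*t^3 + 63516685821598*t^4 + 24733488125636*t^5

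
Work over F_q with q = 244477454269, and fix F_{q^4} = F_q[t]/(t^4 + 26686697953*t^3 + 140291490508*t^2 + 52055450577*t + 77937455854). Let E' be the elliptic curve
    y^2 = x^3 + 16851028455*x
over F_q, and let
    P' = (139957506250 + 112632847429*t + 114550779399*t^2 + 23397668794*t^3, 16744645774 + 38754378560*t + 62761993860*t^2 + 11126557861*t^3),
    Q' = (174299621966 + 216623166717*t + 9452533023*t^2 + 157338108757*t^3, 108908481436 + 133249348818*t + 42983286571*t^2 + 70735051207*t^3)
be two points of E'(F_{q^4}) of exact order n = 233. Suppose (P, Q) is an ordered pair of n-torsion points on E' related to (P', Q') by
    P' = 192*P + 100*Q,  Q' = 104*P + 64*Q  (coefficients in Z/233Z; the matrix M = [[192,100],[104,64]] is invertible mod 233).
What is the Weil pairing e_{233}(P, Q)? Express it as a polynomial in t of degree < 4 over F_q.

200579577019 + 144565179519*t + 179738568156*t^2 + 60343560196*t^3

The 233-Weil pairing on E[233] over F_{244477454269} is alternating-bilinear: e_{233}(P',Q') = e_{233}(P,Q)^det(M).
Hence e(P,Q) = e(P',Q')^{68} where 68 = 24^{-1} mod 233.
Miller loop for e_{233} over F_{244477454269^4}: bits of 233 = 11101001; 7 double steps + 4 add steps, l/v at each.
Miller gives e_{233}(P',Q') = 222467451032 + 199250719928*t + 82595384624*t^2 + 63655513262*t^3 in F_{244477454269^4}.
Raise to 68: e(P,Q) = 200579577019 + 144565179519*t + 179738568156*t^2 + 60343560196*t^3 in mu_{233}.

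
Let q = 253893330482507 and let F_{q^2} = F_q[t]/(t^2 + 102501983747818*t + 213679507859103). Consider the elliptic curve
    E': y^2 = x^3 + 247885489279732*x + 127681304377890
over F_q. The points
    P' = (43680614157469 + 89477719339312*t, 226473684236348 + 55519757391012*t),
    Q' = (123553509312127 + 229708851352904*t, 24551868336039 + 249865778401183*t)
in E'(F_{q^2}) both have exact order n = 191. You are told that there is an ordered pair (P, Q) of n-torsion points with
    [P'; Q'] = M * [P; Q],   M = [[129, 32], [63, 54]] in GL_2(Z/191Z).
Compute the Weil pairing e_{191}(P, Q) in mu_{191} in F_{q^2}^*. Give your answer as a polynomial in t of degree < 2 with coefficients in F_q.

190431730935946 + 107929850857898*t

The 191-Weil pairing on E[191] over F_{253893330482507} is alternating-bilinear: e_{191}(P',Q') = e_{191}(P,Q)^det(M).
det M = 129*54 - 32*63 = 4950 = 175 (mod 191); 175^{-1} = 179 (mod 191).
Double-and-add over 10111111: 8-1 doublings, 7-1 additions; each step l_{T,T}/v_{2T} or l_{T,P'}/v at Q'+S for random S.
Miller gives e_{191}(P',Q') = 226404534694904 + 126026227123653*t in F_{253893330482507^2}.
e_{191}(P,Q) = (226404534694904 + 126026227123653*t)^{179} = 190431730935946 + 107929850857898*t.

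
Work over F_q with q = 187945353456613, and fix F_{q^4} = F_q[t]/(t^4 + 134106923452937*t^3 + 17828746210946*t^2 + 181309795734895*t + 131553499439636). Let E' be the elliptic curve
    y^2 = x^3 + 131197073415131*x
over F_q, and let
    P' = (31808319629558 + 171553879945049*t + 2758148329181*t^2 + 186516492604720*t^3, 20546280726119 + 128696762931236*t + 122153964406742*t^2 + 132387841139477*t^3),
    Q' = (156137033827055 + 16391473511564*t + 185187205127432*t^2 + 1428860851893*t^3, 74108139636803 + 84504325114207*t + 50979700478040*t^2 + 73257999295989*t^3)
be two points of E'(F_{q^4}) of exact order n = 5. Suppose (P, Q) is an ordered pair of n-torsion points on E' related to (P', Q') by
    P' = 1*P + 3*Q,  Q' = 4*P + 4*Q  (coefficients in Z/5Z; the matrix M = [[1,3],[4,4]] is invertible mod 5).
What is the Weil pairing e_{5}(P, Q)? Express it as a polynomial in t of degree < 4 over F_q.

Under M = [[1,3],[4,4]] in GL_2(Z/5), e_{5}(P',Q') = e_{5}(P,Q)^(1*4-3*4 mod 5).
Hence e(P,Q) = e(P',Q')^{3} where 3 = 2^{-1} mod 5.
Build f_{5,P'} and f_{5,Q'} via the 3-bit ladder of 5=101_2; evaluate at shifted divisors; quotient in F_{187945353456613^4}.
So e_{5}(P',Q') = 68952240596066 + 99556955268346*t + 183552144028791*t^2 + 8449817748436*t^3.
(68952240596066 + 99556955268346*t + 183552144028791*t^2 + 8449817748436*t^3)^{3} mod (187945353456613,f) = 152928838877381 + 116616392487170*t + 6296965908057*t^2 + 17368930911775*t^3.

152928838877381 + 116616392487170*t + 6296965908057*t^2 + 17368930911775*t^3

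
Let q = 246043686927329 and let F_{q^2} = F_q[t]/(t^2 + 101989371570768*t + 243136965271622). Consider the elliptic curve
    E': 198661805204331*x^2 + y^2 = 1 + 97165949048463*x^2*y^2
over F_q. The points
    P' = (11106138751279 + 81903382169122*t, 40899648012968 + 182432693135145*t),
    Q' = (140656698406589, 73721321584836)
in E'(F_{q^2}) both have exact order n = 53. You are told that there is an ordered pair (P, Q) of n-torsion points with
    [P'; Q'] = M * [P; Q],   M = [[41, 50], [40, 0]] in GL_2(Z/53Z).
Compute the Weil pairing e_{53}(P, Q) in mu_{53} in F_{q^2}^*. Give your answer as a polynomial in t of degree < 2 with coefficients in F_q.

e_{53}(aP+bQ,cP+dQ) = e_{53}(P,Q)^(ad-bc); with (a,b,c,d)=(41,50,40,0) this gives the det-53 law.
Hence e(P,Q) = e(P',Q')^{19} where 19 = 14^{-1} mod 53.
Edwards a_E,d_E -> Montgomery A=228519236723207,B=45076659063179 -> Weierstrass 202333880311422,162885278152585 via alpha=49304625708799,beta=25373964038967.
6-bit Miller (110101) on E'/F_{246043686927329} with a'=202333880311422, b'=162885278152585: accumulate tangent/chord ratios at Q'+S and P'+S'.
So e_{53}(P',Q') = 245935451890246 + 92846515733939*t.
Thus e_{53}(P,Q) = 214879195858340 + 146775257015544*t.

214879195858340 + 146775257015544*t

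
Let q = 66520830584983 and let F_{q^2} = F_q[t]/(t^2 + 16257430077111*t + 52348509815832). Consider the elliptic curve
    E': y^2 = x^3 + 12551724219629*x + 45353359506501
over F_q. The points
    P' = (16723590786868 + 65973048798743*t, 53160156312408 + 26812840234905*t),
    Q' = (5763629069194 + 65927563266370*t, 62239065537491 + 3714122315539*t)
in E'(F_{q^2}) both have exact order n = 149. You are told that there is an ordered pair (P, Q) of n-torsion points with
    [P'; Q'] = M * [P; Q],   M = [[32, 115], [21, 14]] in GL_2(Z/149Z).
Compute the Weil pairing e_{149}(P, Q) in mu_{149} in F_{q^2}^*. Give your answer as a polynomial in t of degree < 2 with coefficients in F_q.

e_{149} is bilinear + alternating on E[149], so e_{149}(32*P + 115*Q, 21*P + 14*Q) = e_{149}(P,Q)^(32*14-115*21).
det M = 32*14 - 115*21 = -1967 = 119 (mod 149); 119^{-1} = 144 (mod 149).
Double-and-add over 10010101: 8-1 doublings, 4-1 additions; each step l_{T,T}/v_{2T} or l_{T,P'}/v at Q'+S for random S.
Miller gives e_{149}(P',Q') = 49063180801733 + 28040354714615*t in F_{66520830584983^2}.
(49063180801733 + 28040354714615*t)^{144} mod (66520830584983,f) = 15408557659373 + 64348847912971*t.

15408557659373 + 64348847912971*t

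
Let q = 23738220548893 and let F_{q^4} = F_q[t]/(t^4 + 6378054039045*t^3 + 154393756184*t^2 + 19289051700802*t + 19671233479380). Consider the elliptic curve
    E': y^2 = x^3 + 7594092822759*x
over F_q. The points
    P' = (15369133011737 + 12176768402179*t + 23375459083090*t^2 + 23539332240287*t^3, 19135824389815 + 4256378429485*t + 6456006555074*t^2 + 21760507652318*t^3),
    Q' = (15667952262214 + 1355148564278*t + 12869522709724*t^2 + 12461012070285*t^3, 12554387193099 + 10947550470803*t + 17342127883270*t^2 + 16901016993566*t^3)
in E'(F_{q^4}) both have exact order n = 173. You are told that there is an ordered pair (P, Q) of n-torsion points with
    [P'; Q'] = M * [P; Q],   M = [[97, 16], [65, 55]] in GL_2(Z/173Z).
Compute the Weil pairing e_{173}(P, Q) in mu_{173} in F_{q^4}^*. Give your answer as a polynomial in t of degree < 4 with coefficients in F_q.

21838087128348 + 22069999890670*t + 6720846467848*t^2 + 13485072026838*t^3

Under M = [[97,16],[65,55]] in GL_2(Z/173), e_{173}(P',Q') = e_{173}(P,Q)^(97*55-16*65 mod 173).
det M = 97*55 - 16*65 = 4295 = 143 (mod 173); 143^{-1} = 98 (mod 173).
8-bit Miller (10101101) on E'/F_{23738220548893} with a'=7594092822759, b'=0: accumulate tangent/chord ratios at Q'+S and P'+S'.
Result: e(P',Q') = 16352716589672 + 16412988414970*t + 1075652021448*t^2 + 12977989780732*t^3.
Raise to 98: e(P,Q) = 21838087128348 + 22069999890670*t + 6720846467848*t^2 + 13485072026838*t^3 in mu_{173}.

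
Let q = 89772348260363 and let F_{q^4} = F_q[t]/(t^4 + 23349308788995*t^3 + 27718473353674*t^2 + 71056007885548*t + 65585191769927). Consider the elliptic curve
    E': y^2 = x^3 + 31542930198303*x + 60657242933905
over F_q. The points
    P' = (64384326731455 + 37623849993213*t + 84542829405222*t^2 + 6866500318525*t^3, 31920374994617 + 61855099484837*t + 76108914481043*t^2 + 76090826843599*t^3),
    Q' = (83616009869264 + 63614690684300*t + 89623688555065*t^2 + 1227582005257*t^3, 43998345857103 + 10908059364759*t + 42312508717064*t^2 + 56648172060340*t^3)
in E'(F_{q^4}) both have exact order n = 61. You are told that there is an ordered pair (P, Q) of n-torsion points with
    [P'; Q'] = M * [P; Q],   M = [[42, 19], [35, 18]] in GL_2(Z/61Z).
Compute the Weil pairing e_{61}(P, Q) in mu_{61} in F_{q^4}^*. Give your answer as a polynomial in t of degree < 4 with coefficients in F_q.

54453141684670 + 83918816302517*t + 2807413641523*t^2 + 18452213597968*t^3

Since e_{61}(P,P)=e_{61}(Q,Q)=1 and e_{61}(Q,P)=e_{61}(P,Q)^{-1}, expanding e_{61}(42*P + 19*Q,35*P + 18*Q) leaves e(P,Q)^det(M).
Hence e(P,Q) = e(P',Q')^{59} where 59 = 30^{-1} mod 61.
Run Miller on y^2=x^3+31542930198303*x+60657242933905 over F_{89772348260363}: ladder 111101 (6 bits); e = f_P(D_Q)/f_Q(D_P).
f_P(D_Q)/f_Q(D_P) = 48420761344914 + 65523400795015*t + 48525393664004*t^2 + 46208301540065*t^3.
Raise to 59: e(P,Q) = 54453141684670 + 83918816302517*t + 2807413641523*t^2 + 18452213597968*t^3 in mu_{61}.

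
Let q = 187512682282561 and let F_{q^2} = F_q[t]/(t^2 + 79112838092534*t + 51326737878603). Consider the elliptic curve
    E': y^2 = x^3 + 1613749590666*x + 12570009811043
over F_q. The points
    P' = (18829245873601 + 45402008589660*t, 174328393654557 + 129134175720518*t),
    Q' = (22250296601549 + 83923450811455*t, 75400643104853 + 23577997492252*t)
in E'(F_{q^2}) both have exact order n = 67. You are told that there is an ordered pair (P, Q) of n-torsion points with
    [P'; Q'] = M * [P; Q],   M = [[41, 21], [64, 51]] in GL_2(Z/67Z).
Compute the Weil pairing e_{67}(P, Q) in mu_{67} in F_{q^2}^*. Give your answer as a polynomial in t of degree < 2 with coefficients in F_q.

The 67-Weil pairing on E[67] over F_{187512682282561} is alternating-bilinear: e_{67}(P',Q') = e_{67}(P,Q)^det(M).
So e_{67}(P,Q) = e_{67}(P',Q')^{47}, since 10*47 = 1 mod 67.
7-bit Miller (1000011) on E'/F_{187512682282561} with a'=1613749590666, b'=12570009811043: accumulate tangent/chord ratios at Q'+S and P'+S'.
Result: e(P',Q') = 156495045012308 + 107359223287383*t.
Raise to 47: e(P,Q) = 52558378635509 + 147442703283818*t in mu_{67}.

52558378635509 + 147442703283818*t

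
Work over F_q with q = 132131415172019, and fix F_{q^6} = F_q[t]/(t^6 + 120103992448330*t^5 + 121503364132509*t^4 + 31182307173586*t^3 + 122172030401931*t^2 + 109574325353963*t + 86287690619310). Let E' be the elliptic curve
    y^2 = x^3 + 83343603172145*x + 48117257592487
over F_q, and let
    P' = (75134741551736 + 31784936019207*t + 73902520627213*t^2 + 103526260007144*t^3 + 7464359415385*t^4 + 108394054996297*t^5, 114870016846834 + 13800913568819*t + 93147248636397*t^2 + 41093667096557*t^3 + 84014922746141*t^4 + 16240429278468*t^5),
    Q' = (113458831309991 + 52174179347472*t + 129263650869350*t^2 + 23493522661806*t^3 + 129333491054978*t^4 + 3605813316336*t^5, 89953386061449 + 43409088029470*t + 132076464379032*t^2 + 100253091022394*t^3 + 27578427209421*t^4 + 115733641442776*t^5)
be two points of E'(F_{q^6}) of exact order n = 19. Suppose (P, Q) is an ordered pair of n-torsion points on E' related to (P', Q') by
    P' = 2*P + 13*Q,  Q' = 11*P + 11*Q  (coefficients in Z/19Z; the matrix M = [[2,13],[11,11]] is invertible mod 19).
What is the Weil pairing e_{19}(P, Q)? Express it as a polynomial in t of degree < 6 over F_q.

116635983468628 + 80686963273294*t + 127528852644577*t^2 + 4481989575834*t^3 + 25244924733129*t^4 + 25631604912537*t^5

Under M = [[2,13],[11,11]] in GL_2(Z/19), e_{19}(P',Q') = e_{19}(P,Q)^(2*11-13*11 mod 19).
Inverting 12 mod 19: 8. Thus e_{19}(P,Q) = e(P',Q')^{8}.
Build f_{19,P'} and f_{19,Q'} via the 5-bit ladder of 19=10011_2; evaluate at shifted divisors; quotient in F_{132131415172019^6}.
So e_{19}(P',Q') = 490962041703 + 122060883389430*t + 7987647253769*t^2 + 89796741572545*t^3 + 75640259932205*t^4 + 125876896291074*t^5.
Hence e(P,Q) = 116635983468628 + 80686963273294*t + 127528852644577*t^2 + 4481989575834*t^3 + 25244924733129*t^4 + 25631604912537*t^5 in F_{132131415172019^6}^*.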